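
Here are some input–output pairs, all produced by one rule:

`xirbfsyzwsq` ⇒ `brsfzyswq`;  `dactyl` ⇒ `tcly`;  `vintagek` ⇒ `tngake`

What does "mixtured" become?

What's happening: delete the first 2 characters, then swap each adjacent pair of characters (1↔2, 3↔4, ...).
On "mixtured" that produces "txrude".

txrude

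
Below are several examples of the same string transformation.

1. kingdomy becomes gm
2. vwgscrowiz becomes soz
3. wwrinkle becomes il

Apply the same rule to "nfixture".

The pattern: delete the first character, then keep one character in every 3, starting at position 3 (positions 3rd, 6th, 9th, ...).
On "nfixture" that produces "xr".

xr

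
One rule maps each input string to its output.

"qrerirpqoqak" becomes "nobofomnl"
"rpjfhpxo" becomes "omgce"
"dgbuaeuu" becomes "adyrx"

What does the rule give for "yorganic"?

vlodx

In each case the input is transformed by: shift every letter 3 places backward in the alphabet (wrapping around), then delete the last 3 characters.
For "yorganic" the result is "vlodx".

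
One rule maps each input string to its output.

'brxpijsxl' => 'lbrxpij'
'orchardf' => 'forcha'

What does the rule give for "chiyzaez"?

Each output is the input with this applied: move the last character to the front, then delete the last 2 characters.
Working it through for "chiyzaez": intermediate "zchiyzae", final "zchiyz".

zchiyz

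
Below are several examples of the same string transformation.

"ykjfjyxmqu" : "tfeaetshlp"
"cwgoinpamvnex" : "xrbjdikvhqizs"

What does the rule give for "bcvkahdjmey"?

Rule — shift every letter 5 places backward in the alphabet (wrapping around).
"bcvkahdjmey" → "wxqfvcyehzt".

wxqfvcyehzt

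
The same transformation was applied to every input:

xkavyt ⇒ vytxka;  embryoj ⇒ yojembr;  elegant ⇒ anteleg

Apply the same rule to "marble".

blemar

The rule is to move the last 3 characters to the front (rotate right by 3).
So "marble" becomes "blemar".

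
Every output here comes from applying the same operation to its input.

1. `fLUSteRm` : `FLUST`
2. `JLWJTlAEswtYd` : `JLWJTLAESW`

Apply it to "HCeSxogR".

In each case the input is transformed by: delete the last 3 characters, then convert every letter to uppercase.
"HCeSxogR" → "HCeSx" → "HCESX".
(Check on "JLWJTlAEswtYd": → "JLWJTlAEsw" → "JLWJTLAESW" ✓)

HCESX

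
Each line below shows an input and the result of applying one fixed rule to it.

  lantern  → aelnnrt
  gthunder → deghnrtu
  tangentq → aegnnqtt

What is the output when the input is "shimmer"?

Each output is the input with this applied: sort the characters into alphabetical order.
On "shimmer" that produces "ehimmrs".

ehimmrs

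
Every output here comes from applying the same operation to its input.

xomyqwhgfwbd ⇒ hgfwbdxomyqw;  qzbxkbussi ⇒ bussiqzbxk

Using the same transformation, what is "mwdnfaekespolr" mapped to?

kespolrmwdnfae

The transformation: swap the front and back halves of the string.
"mwdnfaekespolr" → "kespolrmwdnfae".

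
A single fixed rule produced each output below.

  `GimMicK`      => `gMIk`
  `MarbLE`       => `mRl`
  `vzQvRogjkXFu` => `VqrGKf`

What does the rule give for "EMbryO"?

eBY

What's happening: keep every other character starting from the first (positions 1st, 3rd, 5th, ...), then flip the case of every letter.
Doing the same to "EMbryO": "eBY".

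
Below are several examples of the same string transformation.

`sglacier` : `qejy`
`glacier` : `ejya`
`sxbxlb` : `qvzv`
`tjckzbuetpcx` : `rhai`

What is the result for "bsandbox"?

zqyl

Rule — shift every letter 2 places backward in the alphabet (wrapping around), then keep only the first 4 characters.
"bsandbox" → "zqylbzmv" → "zqyl".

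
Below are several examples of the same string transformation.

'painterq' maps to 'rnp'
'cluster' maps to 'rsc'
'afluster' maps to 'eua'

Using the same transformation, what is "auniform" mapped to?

ria

The rule is to keep one character in every 3, starting at position 1 (positions 1st, 4th, 7th, ...), then reverse the string.
Working it through for "auniform": intermediate "air", final "ria".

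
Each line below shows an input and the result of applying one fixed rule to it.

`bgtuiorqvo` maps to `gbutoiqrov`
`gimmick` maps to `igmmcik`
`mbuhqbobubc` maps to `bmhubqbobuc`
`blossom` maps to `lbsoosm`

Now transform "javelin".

In each case the input is transformed by: swap each adjacent pair of characters (1↔2, 3↔4, ...).
"javelin" → "ajeviln".

ajeviln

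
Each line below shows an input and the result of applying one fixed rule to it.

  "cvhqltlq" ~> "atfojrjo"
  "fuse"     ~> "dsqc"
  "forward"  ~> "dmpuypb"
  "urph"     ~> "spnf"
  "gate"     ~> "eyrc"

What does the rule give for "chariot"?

Each output is the input with this applied: shift every letter 2 places backward in the alphabet (wrapping around).
So "chariot" becomes "afypgmr".

afypgmr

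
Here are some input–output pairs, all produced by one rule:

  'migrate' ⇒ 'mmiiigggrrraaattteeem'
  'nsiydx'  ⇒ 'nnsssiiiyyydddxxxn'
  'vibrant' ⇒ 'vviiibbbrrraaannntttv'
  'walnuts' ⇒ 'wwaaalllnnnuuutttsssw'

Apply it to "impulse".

Rule — repeat every character 3 times, then move the first character to the end.
Starting from "impulse": after the first operation, "iiimmmpppuuulllssseee"; after the second, "iimmmpppuuulllssseeei".

iimmmpppuuulllssseeei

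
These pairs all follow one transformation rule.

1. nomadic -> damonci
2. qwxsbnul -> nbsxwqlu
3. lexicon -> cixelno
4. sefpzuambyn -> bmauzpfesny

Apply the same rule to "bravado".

Looking at the pairs, the operation is to reverse the string, then move the first 2 characters to the end (rotate left by 2).
Working it through for "bravado": intermediate "odavarb", final "avarbod".

avarbod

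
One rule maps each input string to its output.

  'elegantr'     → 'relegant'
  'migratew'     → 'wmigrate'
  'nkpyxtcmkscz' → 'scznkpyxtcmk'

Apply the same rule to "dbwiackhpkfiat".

What's happening: swap the front and back halves of the string, then move the first 3 characters to the end (rotate left by 3).
On "dbwiackhpkfiat": the first step gives "hpkfiatdbwiack", and the second then gives "fiatdbwiackhpk".

fiatdbwiackhpk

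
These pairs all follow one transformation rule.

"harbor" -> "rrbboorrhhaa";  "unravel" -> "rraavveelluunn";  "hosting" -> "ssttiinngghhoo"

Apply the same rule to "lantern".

The pattern: move the first 2 characters to the end (rotate left by 2), then double every character.
Working it through for "lantern": intermediate "nternla", final "nntteerrnnllaa".

nntteerrnnllaa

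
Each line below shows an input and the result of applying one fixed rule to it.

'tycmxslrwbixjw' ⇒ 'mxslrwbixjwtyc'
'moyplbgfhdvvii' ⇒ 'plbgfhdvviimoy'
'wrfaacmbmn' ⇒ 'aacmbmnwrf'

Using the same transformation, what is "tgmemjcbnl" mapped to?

emjcbnltgm

The rule is to move the first 3 characters to the end (rotate left by 3).
On "tgmemjcbnl" that produces "emjcbnltgm".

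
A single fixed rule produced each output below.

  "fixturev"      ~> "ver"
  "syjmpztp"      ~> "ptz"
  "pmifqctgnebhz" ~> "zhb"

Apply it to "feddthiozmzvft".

tfv

Each output is the input with this applied: reverse the string, then keep only the first 3 characters.
On "feddthiozmzvft": the first step gives "tfvzmzoihtddef", and the second then gives "tfv".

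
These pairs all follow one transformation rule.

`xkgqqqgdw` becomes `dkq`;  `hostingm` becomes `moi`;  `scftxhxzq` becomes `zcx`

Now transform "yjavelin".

nje

In each case the input is transformed by: keep one character in every 3, starting at position 2 (positions 2nd, 5th, 8th, ...), then move the last character to the front.
Applying that to "yjavelin" gives "nje".
(Check on "scftxhxzq": → "cxz" → "zcx" ✓)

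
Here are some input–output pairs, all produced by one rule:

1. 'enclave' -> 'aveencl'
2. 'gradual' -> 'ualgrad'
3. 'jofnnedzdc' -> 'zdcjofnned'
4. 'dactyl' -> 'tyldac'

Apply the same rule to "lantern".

The pattern: move the last 3 characters to the front (rotate right by 3).
"lantern" → "ernlant".

ernlant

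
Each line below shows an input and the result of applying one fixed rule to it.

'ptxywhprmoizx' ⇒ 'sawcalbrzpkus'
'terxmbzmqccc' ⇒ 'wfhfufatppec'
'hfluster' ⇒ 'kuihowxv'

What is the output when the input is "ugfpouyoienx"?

The rule is to take characters alternately from the front and the back (1st, last, 2nd, 2nd-last, ...), then shift every letter 3 places forward in the alphabet (wrapping around).
On "ugfpouyoienx": the first step gives "uxgnfepioouy", and the second then gives "xajqihslrrxb".

xajqihslrrxb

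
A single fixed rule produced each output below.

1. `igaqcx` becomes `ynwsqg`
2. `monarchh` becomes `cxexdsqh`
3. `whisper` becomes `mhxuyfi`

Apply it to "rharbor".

What's happening: shift every letter 10 places backward in the alphabet (wrapping around), then take characters alternately from the front and the back (1st, last, 2nd, 2nd-last, ...).
On "rharbor": the first step gives "hxqhreh", and the second then gives "hhxeqrh".

hhxeqrh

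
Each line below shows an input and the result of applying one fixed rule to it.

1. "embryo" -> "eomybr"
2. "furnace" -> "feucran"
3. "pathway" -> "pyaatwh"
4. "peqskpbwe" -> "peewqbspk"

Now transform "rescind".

Each output is the input with this applied: take characters alternately from the front and the back (1st, last, 2nd, 2nd-last, ...).
For "rescind" the result is "rdensic".

rdensic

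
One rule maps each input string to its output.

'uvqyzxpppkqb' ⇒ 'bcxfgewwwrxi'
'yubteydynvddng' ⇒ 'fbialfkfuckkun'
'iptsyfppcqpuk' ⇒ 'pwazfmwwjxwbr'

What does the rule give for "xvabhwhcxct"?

echiodojeja

Looking at the pairs, the operation is to shift every letter 7 places forward in the alphabet (wrapping around).
"xvabhwhcxct" → "echiodojeja".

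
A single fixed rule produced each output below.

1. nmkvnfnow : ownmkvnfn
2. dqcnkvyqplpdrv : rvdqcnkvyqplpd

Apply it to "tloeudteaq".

The pattern: move the last 2 characters to the front (rotate right by 2).
Doing the same to "tloeudteaq": "aqtloeudte".

aqtloeudte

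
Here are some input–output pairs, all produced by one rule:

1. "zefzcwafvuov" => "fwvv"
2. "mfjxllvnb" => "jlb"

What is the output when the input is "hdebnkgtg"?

What's happening: keep one character in every 3, starting at position 3 (positions 3rd, 6th, 9th, ...).
Doing the same to "hdebnkgtg": "ekg".

ekg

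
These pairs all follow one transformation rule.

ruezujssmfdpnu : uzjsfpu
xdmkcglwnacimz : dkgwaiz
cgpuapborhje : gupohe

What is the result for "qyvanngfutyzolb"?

yanftzl

The transformation: keep every other character starting from the second (positions 2nd, 4th, 6th, ...).
"qyvanngfutyzolb" → "yanftzl".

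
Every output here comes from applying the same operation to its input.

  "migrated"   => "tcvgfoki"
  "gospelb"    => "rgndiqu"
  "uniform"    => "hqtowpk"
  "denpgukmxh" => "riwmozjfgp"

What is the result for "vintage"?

The transformation: move the first 3 characters to the end (rotate left by 3), then shift every letter 2 places forward in the alphabet (wrapping around).
Applying both steps to "vintage": "tagevin", then "vcigxkp".
(Check on "gospelb": → "pelbgos" → "rgndiqu" ✓)

vcigxkp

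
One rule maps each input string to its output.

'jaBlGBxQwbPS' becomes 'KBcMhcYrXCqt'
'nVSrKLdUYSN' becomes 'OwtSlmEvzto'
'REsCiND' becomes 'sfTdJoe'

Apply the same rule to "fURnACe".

In each case the input is transformed by: shift every letter 1 place forward in the alphabet (wrapping around), then flip the case of every letter.
For "fURnACe", step one produces "gVSoBDf"; step two turns that into "GvsObdF".

GvsObdF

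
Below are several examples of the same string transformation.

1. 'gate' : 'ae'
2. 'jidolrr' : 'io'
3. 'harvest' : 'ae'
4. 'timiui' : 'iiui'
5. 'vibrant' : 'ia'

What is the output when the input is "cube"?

The rule is to keep only the vowels.
For "cube" the result is "ue".

ue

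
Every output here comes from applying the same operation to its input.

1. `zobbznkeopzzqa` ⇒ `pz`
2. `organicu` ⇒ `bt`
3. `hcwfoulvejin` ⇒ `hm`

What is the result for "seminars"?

The rule is to shift every letter 1 place backward in the alphabet (wrapping around), then keep only the last 2 characters.
On "seminars": the first step gives "rdlhmzqr", and the second then gives "qr".

qr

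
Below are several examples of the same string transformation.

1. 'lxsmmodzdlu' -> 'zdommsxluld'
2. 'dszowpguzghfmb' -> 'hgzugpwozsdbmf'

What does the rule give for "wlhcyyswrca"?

What's happening: reverse the string, then move the first 3 characters to the end (rotate left by 3).
Applying both steps to "wlhcyyswrca": "acrwsyychlw", then "wsyychlwacr".

wsyychlwacr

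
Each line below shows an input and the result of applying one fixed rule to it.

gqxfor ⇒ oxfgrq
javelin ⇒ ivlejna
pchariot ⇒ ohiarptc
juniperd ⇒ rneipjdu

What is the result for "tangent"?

Each output is the input with this applied: take characters alternately from the front and the back (1st, last, 2nd, 2nd-last, ...), then move the first 3 characters to the end (rotate left by 3).
On "tangent": the first step gives "ttanneg", and the second then gives "nnegtta".

nnegtta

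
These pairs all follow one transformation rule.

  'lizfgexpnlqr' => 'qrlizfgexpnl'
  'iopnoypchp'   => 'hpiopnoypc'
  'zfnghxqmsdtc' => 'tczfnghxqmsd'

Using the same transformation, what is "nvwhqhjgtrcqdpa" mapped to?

Looking at the pairs, the operation is to move the last 2 characters to the front (rotate right by 2).
So "nvwhqhjgtrcqdpa" becomes "panvwhqhjgtrcqd".

panvwhqhjgtrcqd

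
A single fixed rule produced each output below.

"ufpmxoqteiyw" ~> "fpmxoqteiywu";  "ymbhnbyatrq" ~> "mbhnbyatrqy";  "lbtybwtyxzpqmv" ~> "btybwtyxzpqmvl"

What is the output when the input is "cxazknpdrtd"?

In each case the input is transformed by: move the first character to the end.
Doing the same to "cxazknpdrtd": "xazknpdrtdc".

xazknpdrtdc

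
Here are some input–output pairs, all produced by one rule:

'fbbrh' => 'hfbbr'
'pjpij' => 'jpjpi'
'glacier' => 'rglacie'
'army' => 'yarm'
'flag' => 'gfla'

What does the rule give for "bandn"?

nband

In each case the input is transformed by: move the last character to the front.
Applying that to "bandn" gives "nband".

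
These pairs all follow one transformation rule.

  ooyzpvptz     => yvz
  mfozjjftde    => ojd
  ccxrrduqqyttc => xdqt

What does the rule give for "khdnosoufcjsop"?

Looking at the pairs, the operation is to keep one character in every 3, starting at position 3 (positions 3rd, 6th, 9th, ...).
On "khdnosoufcjsop" that produces "dsfs".

dsfs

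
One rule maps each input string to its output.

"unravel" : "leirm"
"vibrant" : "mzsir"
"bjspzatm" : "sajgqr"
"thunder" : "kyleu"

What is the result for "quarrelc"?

hlriiv

What's happening: shift every letter 9 places backward in the alphabet (wrapping around), then delete the last 2 characters.
Applying that to "quarrelc" gives "hlriiv".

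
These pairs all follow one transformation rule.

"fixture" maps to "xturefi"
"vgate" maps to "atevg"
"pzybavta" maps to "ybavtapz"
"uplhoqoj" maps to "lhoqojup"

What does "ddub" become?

ubdd

Each output is the input with this applied: move the first 2 characters to the end (rotate left by 2).
Applying that to "ddub" gives "ubdd".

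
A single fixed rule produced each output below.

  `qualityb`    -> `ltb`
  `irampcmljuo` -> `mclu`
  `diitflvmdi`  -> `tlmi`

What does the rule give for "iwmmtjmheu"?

Rule — delete the first 2 characters, then keep every other character starting from the second (positions 2nd, 4th, 6th, ...).
Applying that to "iwmmtjmheu" gives "mjhu".

mjhu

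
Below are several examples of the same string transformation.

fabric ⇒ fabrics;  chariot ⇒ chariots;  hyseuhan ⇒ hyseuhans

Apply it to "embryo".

Rule — append "s".
Doing the same to "embryo": "embryos".

embryos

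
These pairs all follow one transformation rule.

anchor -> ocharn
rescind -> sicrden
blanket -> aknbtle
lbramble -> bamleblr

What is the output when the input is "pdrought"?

The rule is to take characters alternately from the front and the back (1st, last, 2nd, 2nd-last, ...), then move the last 3 characters to the front (rotate right by 3).
For "pdrought", step one produces "ptdhrgou"; step two turns that into "gouptdhr".
(Check on "rescind": → "rdensic" → "sicrden" ✓)

gouptdhr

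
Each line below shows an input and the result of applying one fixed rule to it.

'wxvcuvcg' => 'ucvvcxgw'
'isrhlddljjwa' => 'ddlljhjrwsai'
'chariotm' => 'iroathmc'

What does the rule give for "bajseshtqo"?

The pattern: swap the front and back halves of the string, then take characters alternately from the front and the back (1st, last, 2nd, 2nd-last, ...).
Applying both steps to "bajseshtqo": "shtqobajse", then "sehstjqaob".

sehstjqaob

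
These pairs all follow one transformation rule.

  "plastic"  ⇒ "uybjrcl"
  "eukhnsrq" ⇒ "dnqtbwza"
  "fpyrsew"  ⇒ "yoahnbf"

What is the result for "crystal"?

Rule — shift every letter 9 places forward in the alphabet (wrapping around), then swap each adjacent pair of characters (1↔2, 3↔4, ...).
"crystal" → "lahbcju" → "albhjcu".

albhjcu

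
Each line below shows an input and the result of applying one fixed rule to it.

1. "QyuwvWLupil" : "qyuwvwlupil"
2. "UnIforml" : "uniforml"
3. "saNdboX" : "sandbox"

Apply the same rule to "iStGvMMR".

Each output is the input with this applied: convert every letter to lowercase.
So "iStGvMMR" becomes "istgvmmr".

istgvmmr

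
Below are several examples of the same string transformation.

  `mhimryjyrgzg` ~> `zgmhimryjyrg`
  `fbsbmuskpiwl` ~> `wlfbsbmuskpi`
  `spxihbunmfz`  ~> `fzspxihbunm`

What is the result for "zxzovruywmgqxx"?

xxzxzovruywmgq

The transformation: move the last 2 characters to the front (rotate right by 2).
"zxzovruywmgqxx" → "xxzxzovruywmgq".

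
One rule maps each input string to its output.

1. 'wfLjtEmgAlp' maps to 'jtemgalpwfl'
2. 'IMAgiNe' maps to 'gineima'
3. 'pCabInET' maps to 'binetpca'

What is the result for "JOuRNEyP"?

rneypjou

Looking at the pairs, the operation is to move the first 3 characters to the end (rotate left by 3), then convert every letter to lowercase.
Starting from "JOuRNEyP": after the first operation, "RNEyPJOu"; after the second, "rneypjou".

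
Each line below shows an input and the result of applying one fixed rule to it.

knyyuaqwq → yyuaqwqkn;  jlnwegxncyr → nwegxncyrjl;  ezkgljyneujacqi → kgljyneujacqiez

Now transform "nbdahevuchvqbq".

dahevuchvqbqnb

In each case the input is transformed by: move the first 2 characters to the end (rotate left by 2).
So "nbdahevuchvqbq" becomes "dahevuchvqbqnb".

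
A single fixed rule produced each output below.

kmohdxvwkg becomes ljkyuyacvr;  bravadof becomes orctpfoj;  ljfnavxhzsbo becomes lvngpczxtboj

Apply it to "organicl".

bwqzcfuo

The pattern: shift every letter 12 places backward in the alphabet (wrapping around), then swap the front and back halves of the string.
"organicl" → "cfuobwqz" → "bwqzcfuo".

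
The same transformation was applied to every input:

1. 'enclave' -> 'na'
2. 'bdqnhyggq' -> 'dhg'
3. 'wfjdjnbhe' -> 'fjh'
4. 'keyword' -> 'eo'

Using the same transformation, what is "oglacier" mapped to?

What's happening: keep one character in every 3, starting at position 2 (positions 2nd, 5th, 8th, ...).
So "oglacier" becomes "gcr".

gcr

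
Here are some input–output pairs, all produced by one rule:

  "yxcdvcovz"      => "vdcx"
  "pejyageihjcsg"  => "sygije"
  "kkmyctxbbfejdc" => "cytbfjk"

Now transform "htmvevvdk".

The rule is to keep every other character starting from the second (positions 2nd, 4th, 6th, ...), then swap the first and last characters.
So "htmvevvdk" becomes "dvvt".

dvvt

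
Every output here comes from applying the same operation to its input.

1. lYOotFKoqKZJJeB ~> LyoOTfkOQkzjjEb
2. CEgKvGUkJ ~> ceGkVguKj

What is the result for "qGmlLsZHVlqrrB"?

QgMLlSzhvLQRRb

In each case the input is transformed by: flip the case of every letter.
Doing the same to "qGmlLsZHVlqrrB": "QgMLlSzhvLQRRb".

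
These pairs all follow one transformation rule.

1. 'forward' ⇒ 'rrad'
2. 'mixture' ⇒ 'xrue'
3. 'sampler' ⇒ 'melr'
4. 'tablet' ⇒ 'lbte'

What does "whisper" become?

iepr

Each output is the input with this applied: swap each adjacent pair of characters (1↔2, 3↔4, ...), then keep only the last 4 characters.
"whisper" → "hwsiepr" → "iepr".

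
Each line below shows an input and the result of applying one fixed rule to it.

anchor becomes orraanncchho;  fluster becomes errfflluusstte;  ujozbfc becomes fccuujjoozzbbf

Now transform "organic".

Rule — double every character, then move the last 3 characters to the front (rotate right by 3).
"organic" → "iccoorrggaanni".

iccoorrggaanni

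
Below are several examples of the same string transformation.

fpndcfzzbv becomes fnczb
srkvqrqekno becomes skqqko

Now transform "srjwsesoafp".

sjssap

What's happening: keep every other character starting from the first (positions 1st, 3rd, 5th, ...).
"srjwsesoafp" → "sjssap".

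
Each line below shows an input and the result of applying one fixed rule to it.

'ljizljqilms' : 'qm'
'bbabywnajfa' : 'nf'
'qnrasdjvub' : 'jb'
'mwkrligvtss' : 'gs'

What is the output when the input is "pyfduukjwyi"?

The transformation: keep one character in every 3, starting at position 1 (positions 1st, 4th, 7th, ...), then delete the first 2 characters.
Working it through for "pyfduukjwyi": intermediate "pdky", final "ky".

ky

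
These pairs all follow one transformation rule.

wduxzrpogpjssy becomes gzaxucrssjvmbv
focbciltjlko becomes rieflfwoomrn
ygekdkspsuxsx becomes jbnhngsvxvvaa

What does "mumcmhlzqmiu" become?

xpfpkpcoptxl

The pattern: shift every letter 3 places forward in the alphabet (wrapping around), then swap each adjacent pair of characters (1↔2, 3↔4, ...).
"mumcmhlzqmiu" → "pxpfpkoctplx" → "xpfpkpcoptxl".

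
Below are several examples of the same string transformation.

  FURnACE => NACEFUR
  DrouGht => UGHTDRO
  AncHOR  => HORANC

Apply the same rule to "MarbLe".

BLEMAR

Rule — move the first 3 characters to the end (rotate left by 3), then convert every letter to uppercase.
On "MarbLe": the first step gives "bLeMar", and the second then gives "BLEMAR".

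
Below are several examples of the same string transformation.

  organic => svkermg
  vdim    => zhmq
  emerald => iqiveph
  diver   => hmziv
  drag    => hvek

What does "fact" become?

jegx

Looking at the pairs, the operation is to shift every letter 4 places forward in the alphabet (wrapping around).
So "fact" becomes "jegx".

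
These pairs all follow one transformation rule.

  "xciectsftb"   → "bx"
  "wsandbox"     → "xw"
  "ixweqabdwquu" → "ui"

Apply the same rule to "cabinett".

tc

The rule is to move the last character to the front, then keep only the first 2 characters.
Applying both steps to "cabinett": "tcabinet", then "tc".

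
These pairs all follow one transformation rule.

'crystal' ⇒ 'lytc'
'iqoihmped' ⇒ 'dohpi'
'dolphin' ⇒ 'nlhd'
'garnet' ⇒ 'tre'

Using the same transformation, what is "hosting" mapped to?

gsih

What's happening: swap the first and last characters, then keep every other character starting from the first (positions 1st, 3rd, 5th, ...).
On "hosting": the first step gives "gostinh", and the second then gives "gsih".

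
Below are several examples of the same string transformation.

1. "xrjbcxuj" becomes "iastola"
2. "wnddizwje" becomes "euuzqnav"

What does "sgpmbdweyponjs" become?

Looking at the pairs, the operation is to shift every letter 9 places backward in the alphabet (wrapping around), then delete the first character.
Working it through for "sgpmbdweyponjs": intermediate "jxgdsunvpgfeaj", final "xgdsunvpgfeaj".

xgdsunvpgfeaj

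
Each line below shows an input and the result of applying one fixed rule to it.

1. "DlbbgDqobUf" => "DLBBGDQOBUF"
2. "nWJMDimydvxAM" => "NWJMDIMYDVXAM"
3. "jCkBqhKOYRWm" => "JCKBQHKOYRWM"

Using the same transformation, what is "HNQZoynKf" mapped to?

Looking at the pairs, the operation is to convert every letter to uppercase.
"HNQZoynKf" → "HNQZOYNKF".

HNQZOYNKF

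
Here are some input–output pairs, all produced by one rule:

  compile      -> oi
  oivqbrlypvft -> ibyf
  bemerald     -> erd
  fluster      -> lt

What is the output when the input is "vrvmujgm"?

rum

Rule — keep one character in every 3, starting at position 2 (positions 2nd, 5th, 8th, ...).
Doing the same to "vrvmujgm": "rum".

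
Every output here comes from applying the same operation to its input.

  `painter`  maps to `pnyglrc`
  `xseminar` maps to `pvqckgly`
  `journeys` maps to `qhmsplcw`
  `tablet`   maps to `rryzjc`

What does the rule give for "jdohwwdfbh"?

fhbmfuubdz

What's happening: shift every letter 2 places backward in the alphabet (wrapping around), then move the last character to the front.
For "jdohwwdfbh", step one produces "hbmfuubdzf"; step two turns that into "fhbmfuubdz".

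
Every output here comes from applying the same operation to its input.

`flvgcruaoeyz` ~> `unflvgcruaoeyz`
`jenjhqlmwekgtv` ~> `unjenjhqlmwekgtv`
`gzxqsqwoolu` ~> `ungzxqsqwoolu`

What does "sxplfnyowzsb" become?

Each output is the input with this applied: prepend "un".
On "sxplfnyowzsb" that produces "unsxplfnyowzsb".

unsxplfnyowzsb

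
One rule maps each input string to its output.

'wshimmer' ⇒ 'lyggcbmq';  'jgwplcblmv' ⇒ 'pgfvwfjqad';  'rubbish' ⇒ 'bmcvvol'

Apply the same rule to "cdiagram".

gulaucxw

The pattern: reverse the string, then shift every letter 6 places backward in the alphabet (wrapping around).
Working it through for "cdiagram": intermediate "margaidc", final "gulaucxw".
(Check on "rubbish": → "hsibbur" → "bmcvvol" ✓)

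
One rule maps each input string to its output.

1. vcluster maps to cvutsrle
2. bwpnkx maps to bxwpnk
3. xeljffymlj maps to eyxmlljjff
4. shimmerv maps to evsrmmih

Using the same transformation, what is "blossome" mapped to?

The rule is to sort the characters into reverse alphabetical order, then move the last character to the front.
Working it through for "blossome": intermediate "ssoomleb", final "bssoomle".

bssoomle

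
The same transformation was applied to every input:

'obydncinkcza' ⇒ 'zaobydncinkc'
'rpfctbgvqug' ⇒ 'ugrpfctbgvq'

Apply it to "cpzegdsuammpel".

In each case the input is transformed by: move the last 2 characters to the front (rotate right by 2).
So "cpzegdsuammpel" becomes "elcpzegdsuammp".

elcpzegdsuammp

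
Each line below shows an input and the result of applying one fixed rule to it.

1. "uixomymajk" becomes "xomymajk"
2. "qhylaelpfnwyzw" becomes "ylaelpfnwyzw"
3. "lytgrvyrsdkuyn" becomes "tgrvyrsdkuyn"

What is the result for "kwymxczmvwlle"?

ymxczmvwlle

Rule — delete the first 2 characters.
For "kwymxczmvwlle" the result is "ymxczmvwlle".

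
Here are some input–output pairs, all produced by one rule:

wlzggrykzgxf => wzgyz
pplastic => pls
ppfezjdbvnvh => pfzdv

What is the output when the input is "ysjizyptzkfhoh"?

yjzpzf

What's happening: delete the last 2 characters, then keep every other character starting from the first (positions 1st, 3rd, 5th, ...).
So "ysjizyptzkfhoh" becomes "yjzpzf".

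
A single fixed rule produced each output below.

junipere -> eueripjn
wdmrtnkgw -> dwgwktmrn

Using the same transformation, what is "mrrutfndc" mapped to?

cudtfrmrn

In each case the input is transformed by: sort the characters into alphabetical order, then take characters alternately from the front and the back (1st, last, 2nd, 2nd-last, ...).
So "mrrutfndc" becomes "cudtfrmrn".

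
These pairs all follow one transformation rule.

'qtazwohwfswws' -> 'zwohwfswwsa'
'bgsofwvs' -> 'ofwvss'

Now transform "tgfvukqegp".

vukqegpf

In each case the input is transformed by: delete the first 2 characters, then move the first character to the end.
Doing the same to "tgfvukqegp": "vukqegpf".
(Check on "bgsofwvs": → "sofwvs" → "ofwvss" ✓)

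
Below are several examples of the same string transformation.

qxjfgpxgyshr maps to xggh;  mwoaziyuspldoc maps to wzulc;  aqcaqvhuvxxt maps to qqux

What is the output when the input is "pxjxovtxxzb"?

xoxb

The pattern: keep one character in every 3, starting at position 2 (positions 2nd, 5th, 8th, ...).
Doing the same to "pxjxovtxxzb": "xoxb".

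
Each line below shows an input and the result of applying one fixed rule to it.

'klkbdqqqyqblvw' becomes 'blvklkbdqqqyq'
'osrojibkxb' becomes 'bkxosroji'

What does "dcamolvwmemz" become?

memdcamolvw

The pattern: delete the last character, then move the last 3 characters to the front (rotate right by 3).
On "dcamolvwmemz": the first step gives "dcamolvwmem", and the second then gives "memdcamolvw".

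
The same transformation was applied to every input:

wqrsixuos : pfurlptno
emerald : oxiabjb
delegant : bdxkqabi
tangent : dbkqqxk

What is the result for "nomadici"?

xafzfklj

The transformation: move the first 3 characters to the end (rotate left by 3), then shift every letter 3 places backward in the alphabet (wrapping around).
Applying both steps to "nomadici": "adicinom", then "xafzfklj".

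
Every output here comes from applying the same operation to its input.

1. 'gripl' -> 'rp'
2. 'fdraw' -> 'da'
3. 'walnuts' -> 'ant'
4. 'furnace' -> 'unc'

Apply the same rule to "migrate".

irt

Looking at the pairs, the operation is to keep every other character starting from the second (positions 2nd, 4th, 6th, ...).
Doing the same to "migrate": "irt".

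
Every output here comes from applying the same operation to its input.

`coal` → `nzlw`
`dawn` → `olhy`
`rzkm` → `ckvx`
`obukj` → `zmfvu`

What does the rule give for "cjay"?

In each case the input is transformed by: shift every letter 11 places forward in the alphabet (wrapping around).
For "cjay" the result is "nulj".

nulj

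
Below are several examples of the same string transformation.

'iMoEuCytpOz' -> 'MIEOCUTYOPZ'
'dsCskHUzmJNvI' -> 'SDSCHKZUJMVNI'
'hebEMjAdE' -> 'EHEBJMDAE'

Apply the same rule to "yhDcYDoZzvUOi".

In each case the input is transformed by: swap each adjacent pair of characters (1↔2, 3↔4, ...), then convert every letter to uppercase.
On "yhDcYDoZzvUOi": the first step gives "hycDDYZovzOUi", and the second then gives "HYCDDYZOVZOUI".
(Check on "hebEMjAdE": → "ehEbjMdAE" → "EHEBJMDAE" ✓)

HYCDDYZOVZOUI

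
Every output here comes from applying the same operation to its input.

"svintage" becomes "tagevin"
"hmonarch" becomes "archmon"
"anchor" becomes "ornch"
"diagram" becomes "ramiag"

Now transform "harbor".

Each output is the input with this applied: delete the first character, then move the first 3 characters to the end (rotate left by 3).
Applying that to "harbor" gives "orarb".

orarb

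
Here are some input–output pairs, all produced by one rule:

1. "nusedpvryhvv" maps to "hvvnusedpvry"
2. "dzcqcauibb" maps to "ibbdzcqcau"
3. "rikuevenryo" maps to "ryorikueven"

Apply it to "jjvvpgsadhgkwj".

What's happening: move the last 3 characters to the front (rotate right by 3).
For "jjvvpgsadhgkwj" the result is "kwjjjvvpgsadhg".

kwjjjvvpgsadhg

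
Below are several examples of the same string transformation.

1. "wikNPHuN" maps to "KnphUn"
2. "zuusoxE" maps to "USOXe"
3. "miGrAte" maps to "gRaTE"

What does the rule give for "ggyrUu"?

Looking at the pairs, the operation is to flip the case of every letter, then delete the first 2 characters.
Doing the same to "ggyrUu": "YRuU".
(Check on "zuusoxE": → "ZUUSOXe" → "USOXe" ✓)

YRuU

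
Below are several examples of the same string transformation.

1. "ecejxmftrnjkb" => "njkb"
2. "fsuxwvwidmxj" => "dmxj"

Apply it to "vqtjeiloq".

iloq

Looking at the pairs, the operation is to keep only the last 4 characters.
On "vqtjeiloq" that produces "iloq".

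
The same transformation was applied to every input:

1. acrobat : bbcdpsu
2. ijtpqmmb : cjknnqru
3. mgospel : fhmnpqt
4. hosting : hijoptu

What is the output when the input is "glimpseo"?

Each output is the input with this applied: shift every letter 1 place forward in the alphabet (wrapping around), then sort the characters into alphabetical order.
Working it through for "glimpseo": intermediate "hmjnqtfp", final "fhjmnpqt".

fhjmnpqt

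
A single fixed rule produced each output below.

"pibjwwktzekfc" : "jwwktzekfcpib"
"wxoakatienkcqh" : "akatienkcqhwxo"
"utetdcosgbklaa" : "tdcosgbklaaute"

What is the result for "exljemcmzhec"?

jemcmzhecexl

In each case the input is transformed by: move the first 3 characters to the end (rotate left by 3).
"exljemcmzhec" → "jemcmzhecexl".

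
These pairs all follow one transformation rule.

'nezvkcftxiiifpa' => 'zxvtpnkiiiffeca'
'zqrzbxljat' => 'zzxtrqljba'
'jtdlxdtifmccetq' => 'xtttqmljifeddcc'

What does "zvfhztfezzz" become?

zzzzzvthffe

The rule is to sort the characters into reverse alphabetical order.
For "zvfhztfezzz" the result is "zzzzzvthffe".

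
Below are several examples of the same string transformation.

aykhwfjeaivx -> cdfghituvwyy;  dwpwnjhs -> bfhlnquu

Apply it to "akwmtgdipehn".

Rule — shift every letter 2 places backward in the alphabet (wrapping around), then sort the characters into alphabetical order.
Applying both steps to "akwmtgdipehn": "yiukrebgncfl", then "bcefgiklnruy".

bcefgiklnruy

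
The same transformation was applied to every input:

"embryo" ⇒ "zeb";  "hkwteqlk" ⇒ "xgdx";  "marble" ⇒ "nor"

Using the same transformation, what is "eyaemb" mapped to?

Looking at the pairs, the operation is to keep every other character starting from the second (positions 2nd, 4th, 6th, ...), then shift every letter 13 places forward in the alphabet (wrapping around) — i.e. ROT13.
For "eyaemb" the result is "lro".
(Check on "embryo": → "mro" → "zeb" ✓)

lro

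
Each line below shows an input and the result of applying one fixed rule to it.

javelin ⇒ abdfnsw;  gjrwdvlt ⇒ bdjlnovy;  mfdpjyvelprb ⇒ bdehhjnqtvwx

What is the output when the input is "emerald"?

dejsvww

Rule — shift every letter 8 places backward in the alphabet (wrapping around), then sort the characters into alphabetical order.
Working it through for "emerald": intermediate "wewjsdv", final "dejsvww".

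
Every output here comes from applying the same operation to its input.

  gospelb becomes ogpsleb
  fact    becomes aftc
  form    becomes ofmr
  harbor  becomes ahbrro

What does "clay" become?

lcya

What's happening: swap each adjacent pair of characters (1↔2, 3↔4, ...).
"clay" → "lcya".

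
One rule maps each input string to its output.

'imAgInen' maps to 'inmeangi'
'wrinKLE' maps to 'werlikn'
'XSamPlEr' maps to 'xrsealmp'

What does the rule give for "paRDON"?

The rule is to take characters alternately from the front and the back (1st, last, 2nd, 2nd-last, ...), then convert every letter to lowercase.
Working it through for "paRDON": intermediate "pNaORD", final "pnaord".
(Check on "wrinKLE": → "wErLiKn" → "werlikn" ✓)

pnaord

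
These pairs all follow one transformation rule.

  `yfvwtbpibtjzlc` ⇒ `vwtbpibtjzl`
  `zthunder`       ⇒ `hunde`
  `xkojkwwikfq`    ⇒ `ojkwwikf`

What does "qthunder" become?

What's happening: move the first 2 characters to the end (rotate left by 2), then delete the last 3 characters.
Applying both steps to "qthunder": "hunderqt", then "hunde".
(Check on "yfvwtbpibtjzlc": → "vwtbpibtjzlcyf" → "vwtbpibtjzl" ✓)

hunde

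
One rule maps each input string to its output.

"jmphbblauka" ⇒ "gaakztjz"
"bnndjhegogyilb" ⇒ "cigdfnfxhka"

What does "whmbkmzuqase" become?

ajlytpzrd

The rule is to delete the first 3 characters, then shift every letter 1 place backward in the alphabet (wrapping around).
For "whmbkmzuqase", step one produces "bkmzuqase"; step two turns that into "ajlytpzrd".
(Check on "bnndjhegogyilb": → "djhegogyilb" → "cigdfnfxhka" ✓)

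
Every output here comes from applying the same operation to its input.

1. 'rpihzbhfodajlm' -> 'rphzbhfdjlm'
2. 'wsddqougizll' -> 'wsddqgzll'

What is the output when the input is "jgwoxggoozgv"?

The transformation: remove every vowel.
Doing the same to "jgwoxggoozgv": "jgwxggzgv".

jgwxggzgv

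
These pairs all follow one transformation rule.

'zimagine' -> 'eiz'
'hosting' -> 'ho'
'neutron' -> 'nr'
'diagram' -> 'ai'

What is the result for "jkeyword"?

Each output is the input with this applied: sort the characters into alphabetical order, then keep one character in every 3, starting at position 2 (positions 2nd, 5th, 8th, ...).
On "jkeyword": the first step gives "dejkorwy", and the second then gives "eoy".

eoy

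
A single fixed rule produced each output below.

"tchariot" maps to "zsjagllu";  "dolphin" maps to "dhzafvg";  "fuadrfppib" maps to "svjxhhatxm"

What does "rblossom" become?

dgkkgejt

What's happening: move the first 2 characters to the end (rotate left by 2), then shift every letter 8 places backward in the alphabet (wrapping around).
Doing the same to "rblossom": "dgkkgejt".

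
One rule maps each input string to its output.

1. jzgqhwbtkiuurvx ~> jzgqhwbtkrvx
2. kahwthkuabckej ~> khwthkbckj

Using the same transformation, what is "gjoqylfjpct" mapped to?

gjqylfjpct

The transformation: remove every vowel.
So "gjoqylfjpct" becomes "gjqylfjpct".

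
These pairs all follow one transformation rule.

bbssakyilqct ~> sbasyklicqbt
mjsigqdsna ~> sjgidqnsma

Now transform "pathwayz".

Looking at the pairs, the operation is to move the first character to the end, then swap each adjacent pair of characters (1↔2, 3↔4, ...).
On "pathwayz": the first step gives "athwayzp", and the second then gives "tawhyapz".

tawhyapz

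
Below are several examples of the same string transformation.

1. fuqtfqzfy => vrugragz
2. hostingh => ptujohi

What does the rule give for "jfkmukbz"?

The pattern: shift every letter 1 place forward in the alphabet (wrapping around), then delete the first character.
Applying that to "jfkmukbz" gives "glnvlca".

glnvlca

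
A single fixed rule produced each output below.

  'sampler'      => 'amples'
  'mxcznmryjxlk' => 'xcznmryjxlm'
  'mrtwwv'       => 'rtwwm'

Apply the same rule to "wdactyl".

The transformation: delete the last character, then move the first character to the end.
For "wdactyl" the result is "dactyw".

dactyw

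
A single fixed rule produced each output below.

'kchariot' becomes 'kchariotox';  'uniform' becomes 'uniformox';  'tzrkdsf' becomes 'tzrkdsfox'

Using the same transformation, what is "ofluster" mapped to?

The pattern: append "ox".
For "ofluster" the result is "oflusterox".

oflusterox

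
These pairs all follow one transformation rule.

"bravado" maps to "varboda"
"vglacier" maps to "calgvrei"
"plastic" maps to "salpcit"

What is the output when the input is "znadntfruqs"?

rftndanzsqu

The transformation: reverse the string, then move the first 3 characters to the end (rotate left by 3).
Working it through for "znadntfruqs": intermediate "squrftndanz", final "rftndanzsqu".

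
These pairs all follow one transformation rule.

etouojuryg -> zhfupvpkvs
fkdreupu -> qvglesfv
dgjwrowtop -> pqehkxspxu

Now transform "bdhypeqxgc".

hdceizqfry

The transformation: shift every letter 1 place forward in the alphabet (wrapping around), then move the last 2 characters to the front (rotate right by 2).
"bdhypeqxgc" → "ceizqfryhd" → "hdceizqfry".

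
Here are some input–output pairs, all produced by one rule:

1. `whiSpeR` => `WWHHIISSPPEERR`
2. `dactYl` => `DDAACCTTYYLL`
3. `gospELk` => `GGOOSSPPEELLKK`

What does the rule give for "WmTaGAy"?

WWMMTTAAGGAAYY

Looking at the pairs, the operation is to double every character, then convert every letter to uppercase.
For "WmTaGAy", step one produces "WWmmTTaaGGAAyy"; step two turns that into "WWMMTTAAGGAAYY".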